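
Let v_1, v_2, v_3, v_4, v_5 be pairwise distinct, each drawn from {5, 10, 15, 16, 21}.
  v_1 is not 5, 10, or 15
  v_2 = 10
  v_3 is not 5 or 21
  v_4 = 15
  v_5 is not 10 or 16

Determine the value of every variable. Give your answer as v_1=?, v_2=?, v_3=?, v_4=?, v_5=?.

v_1=21, v_2=10, v_3=16, v_4=15, v_5=5

v_2 must be 10 (only option left). So v_3 can't be 10.
That leaves v_4 = 15. Eliminate 15 elsewhere: v_3, v_5.
v_3 must be 16 (only option left). So v_1 can't be 16.
That leaves v_1 = 21. Eliminate 21 elsewhere: v_5.
v_5 has just one choice, so v_5 = 5.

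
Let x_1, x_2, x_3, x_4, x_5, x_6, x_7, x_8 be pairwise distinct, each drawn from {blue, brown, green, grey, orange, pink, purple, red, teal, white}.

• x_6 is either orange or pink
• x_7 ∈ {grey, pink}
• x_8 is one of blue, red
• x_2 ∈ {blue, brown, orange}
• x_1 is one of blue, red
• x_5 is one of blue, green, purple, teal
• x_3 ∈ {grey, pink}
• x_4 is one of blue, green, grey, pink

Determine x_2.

brown

The 2 variables x_1 and x_8 are confined to {blue, red}, which locks those values in; drop them from x_2, x_4, x_5.
The 2 variables x_3 and x_7 are confined to {grey, pink}, which locks those values in; drop them from x_4, x_6.
x_4 must be green (only option left). Eliminate green elsewhere: x_5.
x_6 has just one choice, so x_6 = orange. Eliminate orange elsewhere: x_2.
So x_2 = brown.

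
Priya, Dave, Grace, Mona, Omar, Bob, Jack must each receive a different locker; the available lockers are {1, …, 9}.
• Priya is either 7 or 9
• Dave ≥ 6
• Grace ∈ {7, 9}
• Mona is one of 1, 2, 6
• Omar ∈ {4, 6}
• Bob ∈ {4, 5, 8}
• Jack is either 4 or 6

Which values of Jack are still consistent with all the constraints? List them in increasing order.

4, 6

Priya and Grace between them cover only {7, 9} — a naked pair. Remove those values from Dave.
Omar and Jack between them cover only {4, 6} — a naked pair. Remove those values from Dave, Mona, Bob.
That leaves Dave = 8. So Bob can't be 8.
Bob must be 5 (only option left).
No further eliminations apply; Jack can still be any of 4, 6.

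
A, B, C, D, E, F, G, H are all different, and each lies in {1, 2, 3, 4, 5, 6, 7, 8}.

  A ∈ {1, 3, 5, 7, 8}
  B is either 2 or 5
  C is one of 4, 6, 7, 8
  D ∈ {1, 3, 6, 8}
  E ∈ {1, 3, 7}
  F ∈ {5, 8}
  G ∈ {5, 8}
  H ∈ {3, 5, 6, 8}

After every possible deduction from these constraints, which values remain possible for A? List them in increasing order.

1, 3, 7

The 8 variables together cover exactly {1, 2, 3, 4, 5, 6, 7, 8} — 8 values for 8 variables — and 2 appears only in B's list, so B = 2.
Among the 7 still-open variables, 4 fits only C (and all 7 values in {1, 3, 4, 5, 6, 7, 8} must be used), so C = 4.
F and G share exactly the 2 values {5, 8}; by pigeonhole those values go to them, so strike 5, 8 from A, D, H.
No further eliminations apply; A can still be any of 1, 3, 7.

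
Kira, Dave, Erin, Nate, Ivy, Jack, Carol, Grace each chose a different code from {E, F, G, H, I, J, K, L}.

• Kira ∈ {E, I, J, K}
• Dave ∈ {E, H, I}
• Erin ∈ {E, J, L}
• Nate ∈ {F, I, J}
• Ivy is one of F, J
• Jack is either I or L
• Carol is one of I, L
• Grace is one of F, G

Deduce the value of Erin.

E

The 8 variables together cover exactly {E, F, G, H, I, J, K, L} — 8 values for 8 variables — and G appears only in Grace's list, so Grace = G.
Among the 7 still-open variables, H fits only Dave (and all 7 values in {E, F, H, I, J, K, L} must be used), so Dave = H.
The 6 still-open variables together cover exactly {E, F, I, J, K, L} — 6 values for 6 variables — and K appears only in Kira's list, so Kira = K.
Among the 5 still-open variables, E fits only Erin (and all 5 values in {E, F, I, J, L} must be used), so Erin = E.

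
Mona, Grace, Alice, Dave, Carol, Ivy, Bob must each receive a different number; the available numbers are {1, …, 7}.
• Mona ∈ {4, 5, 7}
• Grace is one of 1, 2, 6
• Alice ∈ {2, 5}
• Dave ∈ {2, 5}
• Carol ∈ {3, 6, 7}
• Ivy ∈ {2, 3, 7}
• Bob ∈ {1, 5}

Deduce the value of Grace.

Among the 7 variables, 4 fits only Mona (and all 7 values in {1, 2, 3, 4, 5, 6, 7} must be used), so Mona = 4.
Alice and Dave share exactly the 2 values {2, 5}; by pigeonhole those values go to them, so strike 2, 5 from Grace, Ivy, Bob.
Bob has just one choice, so Bob = 1. Eliminate 1 elsewhere: Grace.
So Grace = 6.

6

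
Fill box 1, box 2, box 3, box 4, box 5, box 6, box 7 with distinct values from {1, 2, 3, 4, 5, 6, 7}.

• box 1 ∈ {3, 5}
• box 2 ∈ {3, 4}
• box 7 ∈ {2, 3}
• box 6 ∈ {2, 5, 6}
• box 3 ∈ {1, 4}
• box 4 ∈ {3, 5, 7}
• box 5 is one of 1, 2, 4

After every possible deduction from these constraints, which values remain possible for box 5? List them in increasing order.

1, 2, 4

The 7 variables draw from only 7 values {1, 2, 3, 4, 5, 6, 7}, so each is used; only box 6 can be 6, hence box 6 = 6.
Among the 6 still-open variables, 7 fits only box 4 (and all 6 values in {1, 2, 3, 4, 5, 7} must be used), so box 4 = 7.
The 5 still-open variables draw from only 5 values {1, 2, 3, 4, 5}, so each is used; only box 1 can be 5, hence box 1 = 5.
No further eliminations apply; box 5 can still be any of 1, 2, 4.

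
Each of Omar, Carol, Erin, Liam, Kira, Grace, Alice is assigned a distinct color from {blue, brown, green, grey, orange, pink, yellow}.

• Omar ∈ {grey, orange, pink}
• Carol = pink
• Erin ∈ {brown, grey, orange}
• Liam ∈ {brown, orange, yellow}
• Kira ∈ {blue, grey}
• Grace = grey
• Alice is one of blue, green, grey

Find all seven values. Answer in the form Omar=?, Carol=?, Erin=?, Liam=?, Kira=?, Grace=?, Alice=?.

Omar=orange, Carol=pink, Erin=brown, Liam=yellow, Kira=blue, Grace=grey, Alice=green

Carol's domain is down to {pink}, so Carol = pink. Remove pink from Omar.
That leaves Grace = grey. So Omar, Erin, Kira, Alice can't be grey.
Omar's domain is down to {orange}, so Omar = orange. Strike orange from Erin, Liam.
Erin's domain is down to {brown}, so Erin = brown. Strike brown from Liam.
That leaves Liam = yellow.
Kira must be blue (only option left). So Alice can't be blue.
Alice must be green (only option left).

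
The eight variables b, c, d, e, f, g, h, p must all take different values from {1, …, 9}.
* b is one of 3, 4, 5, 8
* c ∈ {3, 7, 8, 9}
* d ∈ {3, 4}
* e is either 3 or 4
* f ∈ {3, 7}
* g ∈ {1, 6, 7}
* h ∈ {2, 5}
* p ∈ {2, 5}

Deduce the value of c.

The 2 variables d and e are confined to {3, 4}, which locks those values in; drop them from b, c, f.
f's domain is down to {7}, so f = 7. So c, g can't be 7.
The 2 variables h and p are confined to {2, 5}, which locks those values in; drop them from b.
b has just one choice, so b = 8. Remove 8 from c.
So c = 9.

9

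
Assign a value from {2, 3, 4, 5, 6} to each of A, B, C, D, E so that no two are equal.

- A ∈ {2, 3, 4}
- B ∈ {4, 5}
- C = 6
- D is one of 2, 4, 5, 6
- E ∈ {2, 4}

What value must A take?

C's domain is down to {6}, so C = 6. So D can't be 6.
The 4 still-open variables draw from only 4 values {2, 3, 4, 5}, so each is used; only A can be 3, hence A = 3.

3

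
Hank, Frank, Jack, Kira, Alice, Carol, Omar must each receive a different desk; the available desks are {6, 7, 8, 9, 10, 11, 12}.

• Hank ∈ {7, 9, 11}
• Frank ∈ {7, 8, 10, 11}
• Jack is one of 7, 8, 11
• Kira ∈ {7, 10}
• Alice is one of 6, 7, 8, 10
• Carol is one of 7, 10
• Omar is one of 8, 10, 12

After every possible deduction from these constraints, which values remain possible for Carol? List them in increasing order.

Among the 7 variables, 6 fits only Alice (and all 7 values in {6, 7, 8, 9, 10, 11, 12} must be used), so Alice = 6.
Among the 6 still-open variables, 9 fits only Hank (and all 6 values in {7, 8, 9, 10, 11, 12} must be used), so Hank = 9.
The 5 still-open variables draw from only 5 values {7, 8, 10, 11, 12}, so each is used; only Omar can be 12, hence Omar = 12.
Kira and Carol between them cover only {7, 10} — a naked pair. Remove those values from Frank, Jack.
No further eliminations apply; Carol can still be any of 7, 10.

7, 10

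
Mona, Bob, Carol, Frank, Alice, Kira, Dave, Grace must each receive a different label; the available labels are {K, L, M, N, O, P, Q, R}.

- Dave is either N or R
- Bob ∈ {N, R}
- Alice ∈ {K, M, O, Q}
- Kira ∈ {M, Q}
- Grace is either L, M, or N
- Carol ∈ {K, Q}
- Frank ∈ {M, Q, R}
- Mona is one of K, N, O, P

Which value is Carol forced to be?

The 8 variables draw from only 8 values {K, L, M, N, O, P, Q, R}, so each is used; only Grace can be L, hence Grace = L.
Among the 7 still-open variables, P fits only Mona (and all 7 values in {K, M, N, O, P, Q, R} must be used), so Mona = P.
Among the 6 still-open variables, O fits only Alice (and all 6 values in {K, M, N, O, Q, R} must be used), so Alice = O.
The 5 still-open variables draw from only 5 values {K, M, N, Q, R}, so each is used; only Carol can be K, hence Carol = K.

K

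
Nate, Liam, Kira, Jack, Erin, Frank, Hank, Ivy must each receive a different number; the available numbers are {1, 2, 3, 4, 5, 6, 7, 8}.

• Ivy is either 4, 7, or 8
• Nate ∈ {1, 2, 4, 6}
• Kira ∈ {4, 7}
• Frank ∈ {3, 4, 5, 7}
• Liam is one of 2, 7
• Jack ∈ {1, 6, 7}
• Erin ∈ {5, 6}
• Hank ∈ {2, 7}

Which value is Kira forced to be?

Among the 8 variables, 3 fits only Frank (and all 8 values in {1, 2, 3, 4, 5, 6, 7, 8} must be used), so Frank = 3.
Among the 7 still-open variables, 5 fits only Erin (and all 7 values in {1, 2, 4, 5, 6, 7, 8} must be used), so Erin = 5.
The 6 still-open variables draw from only 6 values {1, 2, 4, 6, 7, 8}, so each is used; only Ivy can be 8, hence Ivy = 8.
Liam and Hank between them cover only {2, 7} — a naked pair. Remove those values from Nate, Kira, Jack.
So Kira = 4.

4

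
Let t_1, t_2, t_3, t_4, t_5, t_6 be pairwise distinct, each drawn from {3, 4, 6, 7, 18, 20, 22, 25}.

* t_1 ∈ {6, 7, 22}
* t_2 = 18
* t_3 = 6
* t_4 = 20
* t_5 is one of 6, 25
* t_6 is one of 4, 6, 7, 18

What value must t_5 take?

25

t_2 has just one choice, so t_2 = 18. Remove 18 from t_6.
t_3 must be 6 (only option left). So t_1, t_5, t_6 can't be 6.
So t_5 = 25.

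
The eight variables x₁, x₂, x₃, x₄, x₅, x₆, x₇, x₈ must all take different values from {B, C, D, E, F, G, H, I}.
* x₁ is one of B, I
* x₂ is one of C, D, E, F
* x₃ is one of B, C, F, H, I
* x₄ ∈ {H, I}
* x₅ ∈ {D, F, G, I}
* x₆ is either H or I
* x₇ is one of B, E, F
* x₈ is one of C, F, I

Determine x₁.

B

The 8 variables draw from only 8 values {B, C, D, E, F, G, H, I}, so each is used; only x₅ can be G, hence x₅ = G.
The 7 still-open variables together cover exactly {B, C, D, E, F, H, I} — 7 values for 7 variables — and D appears only in x₂'s list, so x₂ = D.
The 6 still-open variables together cover exactly {B, C, E, F, H, I} — 6 values for 6 variables — and E appears only in x₇'s list, so x₇ = E.
x₄ and x₆ share exactly the 2 values {H, I}; by pigeonhole those values go to them, so strike H, I from x₁, x₃, x₈.
So x₁ = B.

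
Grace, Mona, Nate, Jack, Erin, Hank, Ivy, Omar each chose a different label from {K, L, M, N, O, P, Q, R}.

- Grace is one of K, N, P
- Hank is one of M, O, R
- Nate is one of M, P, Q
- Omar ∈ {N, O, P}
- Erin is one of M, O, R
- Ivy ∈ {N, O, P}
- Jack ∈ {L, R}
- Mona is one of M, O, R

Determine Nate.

The 8 variables together cover exactly {K, L, M, N, O, P, Q, R} — 8 values for 8 variables — and K appears only in Grace's list, so Grace = K.
The 7 still-open variables together cover exactly {L, M, N, O, P, Q, R} — 7 values for 7 variables — and L appears only in Jack's list, so Jack = L.
Among the 6 still-open variables, Q fits only Nate (and all 6 values in {M, N, O, P, Q, R} must be used), so Nate = Q.

Q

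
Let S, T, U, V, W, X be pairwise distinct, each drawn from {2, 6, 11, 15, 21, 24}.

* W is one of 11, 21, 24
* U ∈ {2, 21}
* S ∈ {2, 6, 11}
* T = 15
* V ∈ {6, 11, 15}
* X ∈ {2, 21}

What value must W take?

T must be 15 (only option left). Strike 15 from V.
Among the 5 still-open variables, 24 fits only W (and all 5 values in {2, 6, 11, 21, 24} must be used), so W = 24.

24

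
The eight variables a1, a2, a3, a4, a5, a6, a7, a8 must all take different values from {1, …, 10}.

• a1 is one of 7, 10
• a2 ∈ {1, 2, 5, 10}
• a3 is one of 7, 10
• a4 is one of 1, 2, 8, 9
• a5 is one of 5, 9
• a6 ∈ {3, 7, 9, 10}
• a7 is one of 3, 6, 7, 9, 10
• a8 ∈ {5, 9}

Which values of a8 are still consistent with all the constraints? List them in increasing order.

a1 and a3 between them cover only {7, 10} — a naked pair. Remove those values from a2, a6, a7.
The 2 variables a5 and a8 are confined to {5, 9}, which locks those values in; drop them from a2, a4, a6, a7.
a6 must be 3 (only option left). Remove 3 from a7.
a7 must be 6 (only option left).
No further eliminations apply; a8 can still be any of 5, 9.

5, 9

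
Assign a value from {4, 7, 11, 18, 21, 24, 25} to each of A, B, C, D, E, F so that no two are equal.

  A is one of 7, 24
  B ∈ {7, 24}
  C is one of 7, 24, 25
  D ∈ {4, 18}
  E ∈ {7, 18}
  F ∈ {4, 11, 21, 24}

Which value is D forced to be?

A and B share exactly the 2 values {7, 24}; by pigeonhole those values go to them, so strike 7, 24 from C, E, F.
C has just one choice, so C = 25.
E must be 18 (only option left). Remove 18 from D.
So D = 4.

4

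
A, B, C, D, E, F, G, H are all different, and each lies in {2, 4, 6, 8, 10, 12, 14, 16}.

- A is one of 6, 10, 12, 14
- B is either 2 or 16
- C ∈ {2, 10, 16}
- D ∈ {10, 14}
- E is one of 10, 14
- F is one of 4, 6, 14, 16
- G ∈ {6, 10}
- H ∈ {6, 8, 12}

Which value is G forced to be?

The 8 variables together cover exactly {2, 4, 6, 8, 10, 12, 14, 16} — 8 values for 8 variables — and 4 appears only in F's list, so F = 4.
The 7 still-open variables together cover exactly {2, 6, 8, 10, 12, 14, 16} — 7 values for 7 variables — and 8 appears only in H's list, so H = 8.
The 6 still-open variables together cover exactly {2, 6, 10, 12, 14, 16} — 6 values for 6 variables — and 12 appears only in A's list, so A = 12.
The 5 still-open variables together cover exactly {2, 6, 10, 14, 16} — 5 values for 5 variables — and 6 appears only in G's list, so G = 6.

6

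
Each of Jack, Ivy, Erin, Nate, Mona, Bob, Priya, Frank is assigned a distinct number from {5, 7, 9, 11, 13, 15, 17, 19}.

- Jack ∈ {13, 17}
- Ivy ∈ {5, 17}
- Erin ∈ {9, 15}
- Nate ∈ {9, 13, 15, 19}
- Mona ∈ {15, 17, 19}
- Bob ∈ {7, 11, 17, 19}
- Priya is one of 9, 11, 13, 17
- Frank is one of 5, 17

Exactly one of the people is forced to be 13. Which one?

Jack

Among the 8 variables, 7 fits only Bob (and all 8 values in {5, 7, 9, 11, 13, 15, 17, 19} must be used), so Bob = 7.
The 7 still-open variables together cover exactly {5, 9, 11, 13, 15, 17, 19} — 7 values for 7 variables — and 11 appears only in Priya's list, so Priya = 11.
Ivy and Frank share exactly the 2 values {5, 17}; by pigeonhole those values go to them, so strike 5, 17 from Jack, Mona.
So 13 goes to Jack.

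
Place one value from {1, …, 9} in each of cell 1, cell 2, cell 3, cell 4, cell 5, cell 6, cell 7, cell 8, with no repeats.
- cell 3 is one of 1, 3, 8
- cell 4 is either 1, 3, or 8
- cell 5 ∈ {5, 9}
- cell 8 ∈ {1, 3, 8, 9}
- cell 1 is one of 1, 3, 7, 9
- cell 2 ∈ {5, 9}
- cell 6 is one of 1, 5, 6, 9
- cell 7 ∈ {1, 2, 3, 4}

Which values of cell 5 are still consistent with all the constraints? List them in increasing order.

cell 2 and cell 5 share exactly the 2 values {5, 9}; by pigeonhole those values go to them, so strike 5, 9 from cell 1, cell 6, cell 8.
cell 3, cell 4, cell 8 share exactly the 3 values {1, 3, 8}; by pigeonhole those values go to them, so strike 1, 3, 8 from cell 1, cell 6, cell 7.
cell 1 must be 7 (only option left).
cell 6 has just one choice, so cell 6 = 6.
No further eliminations apply; cell 5 can still be any of 5, 9.

5, 9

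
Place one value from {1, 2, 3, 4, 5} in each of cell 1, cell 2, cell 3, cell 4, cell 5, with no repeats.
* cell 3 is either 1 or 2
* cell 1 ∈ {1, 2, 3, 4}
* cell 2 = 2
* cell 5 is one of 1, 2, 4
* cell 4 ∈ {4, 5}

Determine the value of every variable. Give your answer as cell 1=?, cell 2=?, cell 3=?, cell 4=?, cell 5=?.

cell 1=3, cell 2=2, cell 3=1, cell 4=5, cell 5=4

cell 2's domain is down to {2}, so cell 2 = 2. So cell 1, cell 3, cell 5 can't be 2.
cell 3's domain is down to {1}, so cell 3 = 1. Eliminate 1 elsewhere: cell 1, cell 5.
cell 5 must be 4 (only option left). Eliminate 4 elsewhere: cell 1, cell 4.
cell 1's domain is down to {3}, so cell 1 = 3.
cell 4's domain is down to {5}, so cell 4 = 5.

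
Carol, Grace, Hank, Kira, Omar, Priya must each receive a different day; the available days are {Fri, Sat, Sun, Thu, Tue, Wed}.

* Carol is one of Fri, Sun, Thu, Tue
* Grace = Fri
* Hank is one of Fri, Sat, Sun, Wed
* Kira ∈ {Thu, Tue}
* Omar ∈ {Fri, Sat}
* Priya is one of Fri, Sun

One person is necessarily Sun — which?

Priya

Grace's domain is down to {Fri}, so Grace = Fri. Strike Fri from Carol, Hank, Omar, Priya.
So Sun goes to Priya.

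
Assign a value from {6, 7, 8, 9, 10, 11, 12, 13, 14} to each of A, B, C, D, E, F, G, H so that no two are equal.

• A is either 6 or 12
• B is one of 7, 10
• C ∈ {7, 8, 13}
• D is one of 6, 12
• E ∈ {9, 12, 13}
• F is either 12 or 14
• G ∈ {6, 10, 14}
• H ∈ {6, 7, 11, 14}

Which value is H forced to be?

11

A and D share exactly the 2 values {6, 12}; by pigeonhole those values go to them, so strike 6, 12 from E, F, G, H.
F has just one choice, so F = 14. Remove 14 from G, H.
G must be 10 (only option left). Remove 10 from B.
That leaves B = 7. Strike 7 from C, H.
So H = 11.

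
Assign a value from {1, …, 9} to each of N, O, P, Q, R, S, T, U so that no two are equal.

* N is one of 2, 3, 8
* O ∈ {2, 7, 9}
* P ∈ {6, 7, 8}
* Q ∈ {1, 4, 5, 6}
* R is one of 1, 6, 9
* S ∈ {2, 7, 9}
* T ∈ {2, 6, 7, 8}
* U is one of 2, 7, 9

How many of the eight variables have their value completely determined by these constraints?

O, S, U share exactly the 3 values {2, 7, 9}; by pigeonhole those values go to them, so strike 2, 7, 9 from N, P, R, T.
P and T share exactly the 2 values {6, 8}; by pigeonhole those values go to them, so strike 6, 8 from N, Q, R.
N's domain is down to {3}, so N = 3.
That leaves R = 1. So Q can't be 1.
Determined: N=3, R=1. The other variables each still have more than one consistent value. That makes 2.

2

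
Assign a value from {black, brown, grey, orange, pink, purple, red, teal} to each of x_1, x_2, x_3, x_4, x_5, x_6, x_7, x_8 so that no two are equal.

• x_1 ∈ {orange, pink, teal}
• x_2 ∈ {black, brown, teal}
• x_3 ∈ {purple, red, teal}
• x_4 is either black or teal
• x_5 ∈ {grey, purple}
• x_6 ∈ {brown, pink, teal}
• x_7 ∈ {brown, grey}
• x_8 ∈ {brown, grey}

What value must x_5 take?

purple

The 8 variables draw from only 8 values {black, brown, grey, orange, pink, purple, red, teal}, so each is used; only x_1 can be orange, hence x_1 = orange.
The 7 still-open variables draw from only 7 values {black, brown, grey, pink, purple, red, teal}, so each is used; only x_6 can be pink, hence x_6 = pink.
The 6 still-open variables draw from only 6 values {black, brown, grey, purple, red, teal}, so each is used; only x_3 can be red, hence x_3 = red.
The 5 still-open variables draw from only 5 values {black, brown, grey, purple, teal}, so each is used; only x_5 can be purple, hence x_5 = purple.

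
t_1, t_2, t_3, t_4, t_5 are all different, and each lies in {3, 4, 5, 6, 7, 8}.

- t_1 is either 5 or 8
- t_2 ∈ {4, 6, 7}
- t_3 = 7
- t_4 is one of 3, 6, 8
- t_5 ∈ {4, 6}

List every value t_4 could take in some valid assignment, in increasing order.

t_3's domain is down to {7}, so t_3 = 7. Remove 7 from t_2.
The 2 variables t_2 and t_5 are confined to {4, 6}, which locks those values in; drop them from t_4.
No further eliminations apply; t_4 can still be any of 3, 8.

3, 8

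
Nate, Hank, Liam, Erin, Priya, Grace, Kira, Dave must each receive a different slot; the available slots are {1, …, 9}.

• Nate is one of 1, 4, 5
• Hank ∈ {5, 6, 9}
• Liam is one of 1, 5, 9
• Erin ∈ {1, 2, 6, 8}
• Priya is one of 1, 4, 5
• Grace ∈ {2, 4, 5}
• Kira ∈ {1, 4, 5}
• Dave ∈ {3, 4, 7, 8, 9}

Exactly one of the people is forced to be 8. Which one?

Nate, Priya, Kira between them cover only {1, 4, 5} — a naked triple. Remove those values from Hank, Liam, Erin, Grace, Dave.
That leaves Liam = 9. Remove 9 from Hank, Dave.
Grace's domain is down to {2}, so Grace = 2. Eliminate 2 elsewhere: Erin.
Hank's domain is down to {6}, so Hank = 6. Strike 6 from Erin.
So 8 goes to Erin.

Erin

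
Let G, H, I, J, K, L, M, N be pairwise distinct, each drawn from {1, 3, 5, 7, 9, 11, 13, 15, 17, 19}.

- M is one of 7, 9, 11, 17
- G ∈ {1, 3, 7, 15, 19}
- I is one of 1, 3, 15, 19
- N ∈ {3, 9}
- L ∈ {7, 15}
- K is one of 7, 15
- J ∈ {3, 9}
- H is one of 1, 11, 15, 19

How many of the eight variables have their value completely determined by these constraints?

The 8 variables draw from only 8 values {1, 3, 7, 9, 11, 15, 17, 19}, so each is used; only M can be 17, hence M = 17.
The 7 still-open variables together cover exactly {1, 3, 7, 9, 11, 15, 19} — 7 values for 7 variables — and 11 appears only in H's list, so H = 11.
The 2 variables J and N are confined to {3, 9}, which locks those values in; drop them from G, I.
K and L between them cover only {7, 15} — a naked pair. Remove those values from G, I.
Determined: H=11, M=17. The other variables each still have more than one consistent value. That makes 2.

2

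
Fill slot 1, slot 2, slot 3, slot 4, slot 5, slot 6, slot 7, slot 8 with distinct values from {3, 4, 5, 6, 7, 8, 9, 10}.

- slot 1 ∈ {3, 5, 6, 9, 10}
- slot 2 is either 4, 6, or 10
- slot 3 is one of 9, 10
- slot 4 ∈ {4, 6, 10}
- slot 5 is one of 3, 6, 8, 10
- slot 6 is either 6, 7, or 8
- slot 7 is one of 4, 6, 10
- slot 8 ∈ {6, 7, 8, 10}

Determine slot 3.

The 8 variables draw from only 8 values {3, 4, 5, 6, 7, 8, 9, 10}, so each is used; only slot 1 can be 5, hence slot 1 = 5.
Among the 7 still-open variables, 3 fits only slot 5 (and all 7 values in {3, 4, 6, 7, 8, 9, 10} must be used), so slot 5 = 3.
The 6 still-open variables together cover exactly {4, 6, 7, 8, 9, 10} — 6 values for 6 variables — and 9 appears only in slot 3's list, so slot 3 = 9.

9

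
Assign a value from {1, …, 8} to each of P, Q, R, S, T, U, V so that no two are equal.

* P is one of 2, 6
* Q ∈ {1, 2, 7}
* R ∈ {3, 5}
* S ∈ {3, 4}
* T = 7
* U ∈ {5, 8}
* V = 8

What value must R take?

T's domain is down to {7}, so T = 7. Eliminate 7 elsewhere: Q.
V's domain is down to {8}, so V = 8. So U can't be 8.
U has just one choice, so U = 5. Strike 5 from R.
So R = 3.

3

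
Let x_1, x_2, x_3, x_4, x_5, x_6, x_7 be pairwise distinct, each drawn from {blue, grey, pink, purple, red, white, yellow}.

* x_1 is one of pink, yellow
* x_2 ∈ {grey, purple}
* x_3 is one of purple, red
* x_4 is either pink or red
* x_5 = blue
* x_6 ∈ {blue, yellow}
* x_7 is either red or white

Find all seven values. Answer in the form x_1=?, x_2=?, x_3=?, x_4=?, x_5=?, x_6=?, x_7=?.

x_5 must be blue (only option left). Strike blue from x_6.
x_6 has just one choice, so x_6 = yellow. Remove yellow from x_1.
x_1 must be pink (only option left). Strike pink from x_4.
That leaves x_4 = red. Strike red from x_3, x_7.
That leaves x_7 = white.
x_3 has just one choice, so x_3 = purple. Strike purple from x_2.
x_2's domain is down to {grey}, so x_2 = grey.

x_1=pink, x_2=grey, x_3=purple, x_4=red, x_5=blue, x_6=yellow, x_7=white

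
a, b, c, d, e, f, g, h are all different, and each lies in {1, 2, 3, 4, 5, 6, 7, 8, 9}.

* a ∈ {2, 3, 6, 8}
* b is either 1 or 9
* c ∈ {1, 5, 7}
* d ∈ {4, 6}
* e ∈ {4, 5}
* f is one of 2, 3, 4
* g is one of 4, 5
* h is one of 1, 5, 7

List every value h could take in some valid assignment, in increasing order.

e and g between them cover only {4, 5} — a naked pair. Remove those values from c, d, f, h.
That leaves d = 6. Eliminate 6 elsewhere: a.
The 2 variables c and h are confined to {1, 7}, which locks those values in; drop them from b.
b must be 9 (only option left).
No further eliminations apply; h can still be any of 1, 7.

1, 7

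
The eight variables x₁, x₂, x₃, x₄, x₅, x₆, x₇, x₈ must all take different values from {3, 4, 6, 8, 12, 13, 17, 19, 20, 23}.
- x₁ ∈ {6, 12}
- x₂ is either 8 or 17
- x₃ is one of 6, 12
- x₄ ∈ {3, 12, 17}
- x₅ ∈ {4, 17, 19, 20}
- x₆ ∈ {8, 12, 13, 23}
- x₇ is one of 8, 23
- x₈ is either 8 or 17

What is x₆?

13

The 2 variables x₁ and x₃ are confined to {6, 12}, which locks those values in; drop them from x₄, x₆.
x₂ and x₈ between them cover only {8, 17} — a naked pair. Remove those values from x₄, x₅, x₆, x₇.
x₄ has just one choice, so x₄ = 3.
That leaves x₇ = 23. So x₆ can't be 23.
So x₆ = 13.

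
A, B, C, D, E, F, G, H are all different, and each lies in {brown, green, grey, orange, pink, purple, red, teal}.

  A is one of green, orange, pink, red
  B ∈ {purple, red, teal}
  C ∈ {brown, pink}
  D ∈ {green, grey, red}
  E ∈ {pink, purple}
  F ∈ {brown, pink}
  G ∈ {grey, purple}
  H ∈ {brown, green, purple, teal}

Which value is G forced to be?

grey

Among the 8 variables, orange fits only A (and all 8 values in {brown, green, grey, orange, pink, purple, red, teal} must be used), so A = orange.
C and F share exactly the 2 values {brown, pink}; by pigeonhole those values go to them, so strike brown, pink from E, H.
That leaves E = purple. Eliminate purple elsewhere: B, G, H.
So G = grey.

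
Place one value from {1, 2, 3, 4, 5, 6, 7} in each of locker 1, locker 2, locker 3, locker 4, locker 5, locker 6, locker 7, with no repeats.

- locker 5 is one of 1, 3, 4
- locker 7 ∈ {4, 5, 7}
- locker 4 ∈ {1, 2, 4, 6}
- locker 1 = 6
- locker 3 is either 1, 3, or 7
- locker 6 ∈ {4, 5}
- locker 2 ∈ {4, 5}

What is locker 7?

locker 1 has just one choice, so locker 1 = 6. Strike 6 from locker 4.
The 6 still-open variables draw from only 6 values {1, 2, 3, 4, 5, 7}, so each is used; only locker 4 can be 2, hence locker 4 = 2.
The 2 variables locker 2 and locker 6 are confined to {4, 5}, which locks those values in; drop them from locker 5, locker 7.
So locker 7 = 7.

7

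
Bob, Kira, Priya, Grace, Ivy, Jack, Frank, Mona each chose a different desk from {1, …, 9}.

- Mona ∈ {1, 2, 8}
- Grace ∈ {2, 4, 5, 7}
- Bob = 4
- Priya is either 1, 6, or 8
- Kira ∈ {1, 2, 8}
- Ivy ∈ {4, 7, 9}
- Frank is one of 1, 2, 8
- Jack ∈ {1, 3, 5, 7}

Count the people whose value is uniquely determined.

2

Bob has just one choice, so Bob = 4. Strike 4 from Grace, Ivy.
Kira, Frank, Mona share exactly the 3 values {1, 2, 8}; by pigeonhole those values go to them, so strike 1, 2, 8 from Priya, Grace, Jack.
Priya must be 6 (only option left).
Determined: Bob=4, Priya=6. The other people each still have more than one consistent value. That makes 2.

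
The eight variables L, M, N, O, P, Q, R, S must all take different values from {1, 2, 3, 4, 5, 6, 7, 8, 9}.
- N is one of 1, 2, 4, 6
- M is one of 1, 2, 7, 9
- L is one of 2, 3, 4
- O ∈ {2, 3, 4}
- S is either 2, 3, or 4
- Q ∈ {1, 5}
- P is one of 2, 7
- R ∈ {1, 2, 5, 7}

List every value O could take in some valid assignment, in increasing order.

2, 3, 4

Among the 8 variables, 6 fits only N (and all 8 values in {1, 2, 3, 4, 5, 6, 7, 9} must be used), so N = 6.
The 7 still-open variables together cover exactly {1, 2, 3, 4, 5, 7, 9} — 7 values for 7 variables — and 9 appears only in M's list, so M = 9.
L, O, S between them cover only {2, 3, 4} — a naked triple. Remove those values from P, R.
P has just one choice, so P = 7. Eliminate 7 elsewhere: R.
No further eliminations apply; O can still be any of 2, 3, 4.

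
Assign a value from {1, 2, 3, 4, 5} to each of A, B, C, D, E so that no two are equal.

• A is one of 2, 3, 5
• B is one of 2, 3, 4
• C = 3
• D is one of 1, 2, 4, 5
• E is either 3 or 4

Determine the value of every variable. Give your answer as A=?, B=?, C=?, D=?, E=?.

C has just one choice, so C = 3. Strike 3 from A, B, E.
E's domain is down to {4}, so E = 4. So B, D can't be 4.
B must be 2 (only option left). Eliminate 2 elsewhere: A, D.
That leaves A = 5. Eliminate 5 elsewhere: D.
D has just one choice, so D = 1.

A=5, B=2, C=3, D=1, E=4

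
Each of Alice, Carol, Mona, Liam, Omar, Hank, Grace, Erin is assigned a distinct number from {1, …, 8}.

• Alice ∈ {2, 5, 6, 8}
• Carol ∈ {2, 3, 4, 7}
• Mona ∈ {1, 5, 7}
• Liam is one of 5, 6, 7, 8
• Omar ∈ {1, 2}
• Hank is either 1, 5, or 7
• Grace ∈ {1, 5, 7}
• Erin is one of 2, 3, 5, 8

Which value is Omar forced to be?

The 8 variables draw from only 8 values {1, 2, 3, 4, 5, 6, 7, 8}, so each is used; only Carol can be 4, hence Carol = 4.
Among the 7 still-open variables, 3 fits only Erin (and all 7 values in {1, 2, 3, 5, 6, 7, 8} must be used), so Erin = 3.
Mona, Hank, Grace share exactly the 3 values {1, 5, 7}; by pigeonhole those values go to them, so strike 1, 5, 7 from Alice, Liam, Omar.
So Omar = 2.

2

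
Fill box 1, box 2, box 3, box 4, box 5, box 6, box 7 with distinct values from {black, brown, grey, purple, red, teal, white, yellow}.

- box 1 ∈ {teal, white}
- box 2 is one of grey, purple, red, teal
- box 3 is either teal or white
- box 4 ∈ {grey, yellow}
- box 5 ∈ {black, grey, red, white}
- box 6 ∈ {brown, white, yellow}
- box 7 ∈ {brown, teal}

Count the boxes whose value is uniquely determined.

box 1 and box 3 share exactly the 2 values {teal, white}; by pigeonhole those values go to them, so strike teal, white from box 2, box 5, box 6, box 7.
box 7 has just one choice, so box 7 = brown. Strike brown from box 6.
box 6's domain is down to {yellow}, so box 6 = yellow. Remove yellow from box 4.
That leaves box 4 = grey. Remove grey from box 2, box 5.
Determined: box 4=grey, box 6=yellow, box 7=brown. The other boxes each still have more than one consistent value. That makes 3.

3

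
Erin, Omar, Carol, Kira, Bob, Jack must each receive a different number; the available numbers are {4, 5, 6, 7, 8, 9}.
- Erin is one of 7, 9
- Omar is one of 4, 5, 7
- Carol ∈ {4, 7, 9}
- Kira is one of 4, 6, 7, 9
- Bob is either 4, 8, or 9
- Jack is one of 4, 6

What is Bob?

8

The 6 variables draw from only 6 values {4, 5, 6, 7, 8, 9}, so each is used; only Omar can be 5, hence Omar = 5.
The 5 still-open variables draw from only 5 values {4, 6, 7, 8, 9}, so each is used; only Bob can be 8, hence Bob = 8.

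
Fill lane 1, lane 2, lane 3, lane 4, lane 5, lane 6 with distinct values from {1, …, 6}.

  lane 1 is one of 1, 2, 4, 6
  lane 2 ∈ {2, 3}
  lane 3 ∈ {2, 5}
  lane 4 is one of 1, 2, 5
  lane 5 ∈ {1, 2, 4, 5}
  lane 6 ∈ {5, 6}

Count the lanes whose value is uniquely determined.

1

Among the 6 variables, 3 fits only lane 2 (and all 6 values in {1, 2, 3, 4, 5, 6} must be used), so lane 2 = 3.
Determined: lane 2=3. The other lanes each still have more than one consistent value. That makes 1.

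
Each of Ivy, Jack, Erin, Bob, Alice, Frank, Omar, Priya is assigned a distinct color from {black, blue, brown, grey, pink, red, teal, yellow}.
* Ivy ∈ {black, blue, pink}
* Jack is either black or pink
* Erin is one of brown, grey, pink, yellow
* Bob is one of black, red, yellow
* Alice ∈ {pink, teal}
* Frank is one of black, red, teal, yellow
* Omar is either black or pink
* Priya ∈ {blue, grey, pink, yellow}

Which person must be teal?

The 8 variables draw from only 8 values {black, blue, brown, grey, pink, red, teal, yellow}, so each is used; only Erin can be brown, hence Erin = brown.
The 7 still-open variables together cover exactly {black, blue, grey, pink, red, teal, yellow} — 7 values for 7 variables — and grey appears only in Priya's list, so Priya = grey.
Among the 6 still-open variables, blue fits only Ivy (and all 6 values in {black, blue, pink, red, teal, yellow} must be used), so Ivy = blue.
Jack and Omar share exactly the 2 values {black, pink}; by pigeonhole those values go to them, so strike black, pink from Bob, Alice, Frank.
So teal goes to Alice.

Alice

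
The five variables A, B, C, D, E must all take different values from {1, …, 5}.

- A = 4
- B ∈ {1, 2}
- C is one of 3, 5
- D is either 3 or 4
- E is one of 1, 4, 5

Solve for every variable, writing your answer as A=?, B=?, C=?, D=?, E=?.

A=4, B=2, C=5, D=3, E=1

A has just one choice, so A = 4. Eliminate 4 elsewhere: D, E.
D must be 3 (only option left). Strike 3 from C.
C has just one choice, so C = 5. Remove 5 from E.
E must be 1 (only option left). Eliminate 1 elsewhere: B.
B must be 2 (only option left).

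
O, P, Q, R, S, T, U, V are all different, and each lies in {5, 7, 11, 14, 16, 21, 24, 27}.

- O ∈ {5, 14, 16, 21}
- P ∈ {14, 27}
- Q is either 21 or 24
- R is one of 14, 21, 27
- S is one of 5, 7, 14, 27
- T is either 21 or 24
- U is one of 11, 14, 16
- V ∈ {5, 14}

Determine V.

The 8 variables draw from only 8 values {5, 7, 11, 14, 16, 21, 24, 27}, so each is used; only S can be 7, hence S = 7.
Among the 7 still-open variables, 11 fits only U (and all 7 values in {5, 11, 14, 16, 21, 24, 27} must be used), so U = 11.
Among the 6 still-open variables, 16 fits only O (and all 6 values in {5, 14, 16, 21, 24, 27} must be used), so O = 16.
The 5 still-open variables together cover exactly {5, 14, 21, 24, 27} — 5 values for 5 variables — and 5 appears only in V's list, so V = 5.

5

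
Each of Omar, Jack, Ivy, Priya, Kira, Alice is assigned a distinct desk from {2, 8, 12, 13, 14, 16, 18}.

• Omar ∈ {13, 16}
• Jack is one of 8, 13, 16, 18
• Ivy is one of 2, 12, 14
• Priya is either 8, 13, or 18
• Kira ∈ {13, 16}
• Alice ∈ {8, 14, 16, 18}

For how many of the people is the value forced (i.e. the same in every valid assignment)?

1

Omar and Kira between them cover only {13, 16} — a naked pair. Remove those values from Jack, Priya, Alice.
Jack and Priya between them cover only {8, 18} — a naked pair. Remove those values from Alice.
Alice's domain is down to {14}, so Alice = 14. Remove 14 from Ivy.
Determined: Alice=14. The other people each still have more than one consistent value. That makes 1.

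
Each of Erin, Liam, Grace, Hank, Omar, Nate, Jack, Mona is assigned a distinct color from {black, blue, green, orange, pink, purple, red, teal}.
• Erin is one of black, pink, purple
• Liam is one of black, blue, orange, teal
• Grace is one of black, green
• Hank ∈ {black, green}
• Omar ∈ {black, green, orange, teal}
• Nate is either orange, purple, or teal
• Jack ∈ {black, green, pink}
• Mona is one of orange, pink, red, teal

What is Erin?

purple

The 8 variables together cover exactly {black, blue, green, orange, pink, purple, red, teal} — 8 values for 8 variables — and blue appears only in Liam's list, so Liam = blue.
The 7 still-open variables draw from only 7 values {black, green, orange, pink, purple, red, teal}, so each is used; only Mona can be red, hence Mona = red.
The 2 variables Grace and Hank are confined to {black, green}, which locks those values in; drop them from Erin, Omar, Jack.
Jack has just one choice, so Jack = pink. Eliminate pink elsewhere: Erin.
So Erin = purple.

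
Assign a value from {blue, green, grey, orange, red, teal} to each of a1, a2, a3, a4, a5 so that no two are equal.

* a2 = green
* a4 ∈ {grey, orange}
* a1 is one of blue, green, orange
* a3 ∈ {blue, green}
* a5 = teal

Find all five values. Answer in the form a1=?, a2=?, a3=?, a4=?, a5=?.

a1=orange, a2=green, a3=blue, a4=grey, a5=teal

a2 has just one choice, so a2 = green. Remove green from a1, a3.
That leaves a3 = blue. Remove blue from a1.
That leaves a5 = teal.
That leaves a1 = orange. Remove orange from a4.
a4's domain is down to {grey}, so a4 = grey.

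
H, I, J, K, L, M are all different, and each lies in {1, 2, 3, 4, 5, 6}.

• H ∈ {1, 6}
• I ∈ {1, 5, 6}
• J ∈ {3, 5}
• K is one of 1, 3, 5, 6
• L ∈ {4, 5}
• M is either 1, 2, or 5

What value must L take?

4

Among the 6 variables, 2 fits only M (and all 6 values in {1, 2, 3, 4, 5, 6} must be used), so M = 2.
The 5 still-open variables draw from only 5 values {1, 3, 4, 5, 6}, so each is used; only L can be 4, hence L = 4.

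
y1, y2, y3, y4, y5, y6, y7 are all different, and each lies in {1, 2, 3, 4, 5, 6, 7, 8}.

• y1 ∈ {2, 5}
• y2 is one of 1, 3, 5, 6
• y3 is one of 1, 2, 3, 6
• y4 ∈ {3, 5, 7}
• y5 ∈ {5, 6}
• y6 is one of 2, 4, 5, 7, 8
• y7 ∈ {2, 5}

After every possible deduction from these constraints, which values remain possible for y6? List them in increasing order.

y1 and y7 share exactly the 2 values {2, 5}; by pigeonhole those values go to them, so strike 2, 5 from y2, y3, y4, y5, y6.
y5 has just one choice, so y5 = 6. So y2, y3 can't be 6.
y2 and y3 share exactly the 2 values {1, 3}; by pigeonhole those values go to them, so strike 1, 3 from y4.
y4 has just one choice, so y4 = 7. Strike 7 from y6.
No further eliminations apply; y6 can still be any of 4, 8.

4, 8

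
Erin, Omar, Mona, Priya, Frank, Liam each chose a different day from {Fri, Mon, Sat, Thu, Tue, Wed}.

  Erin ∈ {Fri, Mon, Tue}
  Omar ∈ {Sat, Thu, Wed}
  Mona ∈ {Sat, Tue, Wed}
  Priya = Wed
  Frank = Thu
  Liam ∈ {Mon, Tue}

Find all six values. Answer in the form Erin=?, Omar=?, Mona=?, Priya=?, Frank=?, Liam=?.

Priya's domain is down to {Wed}, so Priya = Wed. So Omar, Mona can't be Wed.
Frank must be Thu (only option left). Strike Thu from Omar.
That leaves Omar = Sat. Eliminate Sat elsewhere: Mona.
Mona must be Tue (only option left). Eliminate Tue elsewhere: Erin, Liam.
Liam has just one choice, so Liam = Mon. Strike Mon from Erin.
That leaves Erin = Fri.

Erin=Fri, Omar=Sat, Mona=Tue, Priya=Wed, Frank=Thu, Liam=Mon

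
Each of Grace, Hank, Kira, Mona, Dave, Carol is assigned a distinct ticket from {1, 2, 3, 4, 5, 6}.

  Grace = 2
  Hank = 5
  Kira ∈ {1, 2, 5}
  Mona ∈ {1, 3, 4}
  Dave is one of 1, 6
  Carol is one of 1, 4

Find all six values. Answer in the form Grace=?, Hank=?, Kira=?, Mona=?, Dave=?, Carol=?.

Grace has just one choice, so Grace = 2. Eliminate 2 elsewhere: Kira.
Hank has just one choice, so Hank = 5. Strike 5 from Kira.
That leaves Kira = 1. Eliminate 1 elsewhere: Mona, Dave, Carol.
Dave has just one choice, so Dave = 6.
Carol has just one choice, so Carol = 4. Remove 4 from Mona.
Mona must be 3 (only option left).

Grace=2, Hank=5, Kira=1, Mona=3, Dave=6, Carol=4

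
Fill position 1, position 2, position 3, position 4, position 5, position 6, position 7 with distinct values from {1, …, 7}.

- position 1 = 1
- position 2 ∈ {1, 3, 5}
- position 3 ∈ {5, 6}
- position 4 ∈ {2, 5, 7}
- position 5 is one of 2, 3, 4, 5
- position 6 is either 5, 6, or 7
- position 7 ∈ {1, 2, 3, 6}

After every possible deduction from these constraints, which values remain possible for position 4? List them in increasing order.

2, 5, 7

position 1 has just one choice, so position 1 = 1. Strike 1 from position 2, position 7.
The 6 still-open variables together cover exactly {2, 3, 4, 5, 6, 7} — 6 values for 6 variables — and 4 appears only in position 5's list, so position 5 = 4.
No further eliminations apply; position 4 can still be any of 2, 5, 7.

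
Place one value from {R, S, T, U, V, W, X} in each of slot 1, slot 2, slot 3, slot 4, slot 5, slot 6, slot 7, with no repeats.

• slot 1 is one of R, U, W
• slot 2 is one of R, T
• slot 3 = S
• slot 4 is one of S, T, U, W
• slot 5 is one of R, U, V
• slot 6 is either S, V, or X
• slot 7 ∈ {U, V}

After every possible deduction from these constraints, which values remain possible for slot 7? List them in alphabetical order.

slot 3 has just one choice, so slot 3 = S. Eliminate S elsewhere: slot 4, slot 6.
Among the 6 still-open variables, X fits only slot 6 (and all 6 values in {R, T, U, V, W, X} must be used), so slot 6 = X.
No further eliminations apply; slot 7 can still be any of U, V.

U, V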